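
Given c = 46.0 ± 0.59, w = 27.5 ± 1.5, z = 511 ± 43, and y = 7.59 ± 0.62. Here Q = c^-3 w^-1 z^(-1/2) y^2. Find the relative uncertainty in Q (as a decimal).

0.181

Relative error in a monomial: (δQ/Q)² = Σ (nᵢ · δxᵢ/xᵢ)².
  (-3·δc/c)² = (-3×0.0128)² = 0.00148;  (-1·δw/w)² = (-1×0.0545)² = 0.00298;  (−½·δz/z)² = (-0.5×0.0841)² = 0.00177;  (2·δy/y)² = (2×0.0817)² = 0.0267
δQ/Q = √(0.0329) = 0.181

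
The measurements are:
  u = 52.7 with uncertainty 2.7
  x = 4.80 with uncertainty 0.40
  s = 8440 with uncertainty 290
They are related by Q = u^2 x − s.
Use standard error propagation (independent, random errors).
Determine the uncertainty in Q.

Let p = u^2·x = 13300. δp/p = √((2·δu/u)² + (1·δx/x)²) = √(0.0105 + 0.00694) = 0.132, so δp = 1760.
Q = p − s: δQ = √(δp² + δs²) = √(3.1e+06 + 84100) = 1780

1780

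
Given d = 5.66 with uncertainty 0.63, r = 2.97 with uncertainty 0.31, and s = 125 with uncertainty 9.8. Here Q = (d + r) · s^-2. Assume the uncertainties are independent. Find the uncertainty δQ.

Let u = d + r = 8.63. δu = √(δd² + δr²) = √(0.397 + 0.0961) = 0.702, so δu/u = 0.0814.
Q is then a monomial in u, s:
δQ/Q = √((δu/u)² + (-2·δs/s)²) = √(0.00662 + 0.0246) = 0.177
Q = 0.000552, so δQ = 0.177 × 0.000552 = 9.76e-05.

9.76e-05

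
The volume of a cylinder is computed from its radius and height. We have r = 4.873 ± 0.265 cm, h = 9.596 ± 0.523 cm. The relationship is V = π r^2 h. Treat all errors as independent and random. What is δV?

Products/powers → add relative errors in quadrature, weighted by exponent:
  (2·δr/r)² = (2×0.0544)² = 0.0118;  (1·δh/h)² = (1×0.0545)² = 0.00297
δV/V = √(0.0148) = 0.122
V = 715.9 cm^3, so δV = 0.122 × 715.9 = 87.1 cm^3.

87.1 cm^3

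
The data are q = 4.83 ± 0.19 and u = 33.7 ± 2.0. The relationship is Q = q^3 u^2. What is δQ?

21400

For a monomial Q ∝ q^3, u^2, fractional errors add in quadrature:
  (3·δq/q)² = (3×0.0393)² = 0.0139;  (2·δu/u)² = (2×0.0593)² = 0.0141
δQ/Q = √(0.0280) = 0.167
Q = 1.28e+05, so δQ = 0.167 × 1.28e+05 = 21400.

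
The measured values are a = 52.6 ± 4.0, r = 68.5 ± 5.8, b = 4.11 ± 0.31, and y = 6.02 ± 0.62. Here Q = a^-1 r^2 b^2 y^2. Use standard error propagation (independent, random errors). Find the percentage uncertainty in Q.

31.6%

For a monomial Q ∝ a^-1, r^2, b^2, y^2, fractional errors add in quadrature:
  (-1·δa/a)² = (-1×0.0760)² = 0.00578;  (2·δr/r)² = (2×0.0847)² = 0.0287;  (2·δb/b)² = (2×0.0754)² = 0.0228;  (2·δy/y)² = (2×0.103)² = 0.0424
δQ/Q = √(0.0996) = 0.316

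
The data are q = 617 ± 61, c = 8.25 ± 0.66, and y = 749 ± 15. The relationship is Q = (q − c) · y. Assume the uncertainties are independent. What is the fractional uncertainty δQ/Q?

Let u = q − c = 609. δu = √(δq² + δc²) = √(3720 + 0.436) = 61.0, so δu/u = 0.100.
Q is then a monomial in u, y:
δQ/Q = √((δu/u)² + (1·δy/y)²) = √(0.0100 + 0.000401) = 0.102

0.102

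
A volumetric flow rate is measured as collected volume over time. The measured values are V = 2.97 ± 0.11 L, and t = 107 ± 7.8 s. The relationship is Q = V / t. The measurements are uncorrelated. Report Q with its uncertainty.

For a monomial Q ∝ V, t^-1, fractional errors add in quadrature:
  (1·δV/V)² = (1×0.0370)² = 0.00137;  (-1·δt/t)² = (-1×0.0729)² = 0.00531
δQ/Q = √(0.00669) = 0.0818
Q = 0.0278 L/s, so δQ = 0.0818 × 0.0278 = 0.00227 L/s.

0.0278 ± 0.00227 L/s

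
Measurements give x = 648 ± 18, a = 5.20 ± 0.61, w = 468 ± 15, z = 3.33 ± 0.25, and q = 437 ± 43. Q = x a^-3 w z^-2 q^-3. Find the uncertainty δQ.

Q is a product of powers, so relative uncertainties combine in quadrature:
  (1·δx/x)² = (1×0.0278)² = 0.000772;  (-3·δa/a)² = (-3×0.117)² = 0.124;  (1·δw/w)² = (1×0.0321)² = 0.00103;  (-2·δz/z)² = (-2×0.0751)² = 0.0225;  (-3·δq/q)² = (-3×0.0984)² = 0.0871
δQ/Q = √(0.235) = 0.485
Q = 2.33e-06, so δQ = 0.485 × 2.33e-06 = 1.13e-06.

1.13e-06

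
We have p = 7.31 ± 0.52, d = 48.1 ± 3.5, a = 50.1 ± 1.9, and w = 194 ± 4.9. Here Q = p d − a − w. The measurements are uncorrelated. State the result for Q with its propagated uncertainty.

Let h = p·d = 352. δh/h = √((1·δp/p)² + (1·δd/d)²) = √(0.00506 + 0.00529) = 0.102, so δh = 35.8.
Q = h − a − w: δQ = √(δh² + δa² + δw²) = √(1280 + 3.61 + 24.0) = 36.2
Q = 108.

108 ± 36.2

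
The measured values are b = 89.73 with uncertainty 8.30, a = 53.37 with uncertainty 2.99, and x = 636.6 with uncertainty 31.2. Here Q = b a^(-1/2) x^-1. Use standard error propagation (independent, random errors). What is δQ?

0.00209

Since Q is a product/quotient, work with relative uncertainties:
  (1·δb/b)² = (1×0.0925)² = 0.00856;  (−½·δa/a)² = (-0.5×0.0560)² = 0.000785;  (-1·δx/x)² = (-1×0.0490)² = 0.00240
δQ/Q = √(0.0117) = 0.108
Q = 0.01929, so δQ = 0.108 × 0.01929 = 0.00209.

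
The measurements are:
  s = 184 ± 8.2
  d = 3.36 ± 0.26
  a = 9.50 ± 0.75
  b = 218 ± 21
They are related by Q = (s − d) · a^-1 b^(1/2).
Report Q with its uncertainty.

Let u = s − d = 181. δu = √(δs² + δd²) = √(67.2 + 0.0676) = 8.20, so δu/u = 0.0454.
Q is then a monomial in u, a, b:
δQ/Q = √((δu/u)² + (-1·δa/a)² + (½·δb/b)²) = √(0.00206 + 0.00623 + 0.00232) = 0.103
Q = 281, so δQ = 0.103 × 281 = 28.9.

281 ± 28.9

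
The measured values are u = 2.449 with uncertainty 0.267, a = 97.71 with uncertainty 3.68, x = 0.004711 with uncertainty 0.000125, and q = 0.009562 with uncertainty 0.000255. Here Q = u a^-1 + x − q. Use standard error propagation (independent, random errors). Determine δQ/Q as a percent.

Let p = u·a^-1 = 0.02506. δp/p = √((1·δu/u)² + (-1·δa/a)²) = √(0.0119 + 0.00142) = 0.115, so δp = 0.00289.
Q = p + x − q: δQ = √(δp² + δx² + δq²) = √(8.36e-06 + 1.56e-08 + 6.5e-08) = 0.00290
Q = 0.02021, so δQ/Q = 0.00290/0.02021 = 0.144.

14.4%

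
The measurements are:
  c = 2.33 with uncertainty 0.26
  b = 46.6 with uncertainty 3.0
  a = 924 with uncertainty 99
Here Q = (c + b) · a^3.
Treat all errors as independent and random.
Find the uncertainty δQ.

Let u = c + b = 48.9. δu = √(δc² + δb²) = √(0.0676 + 9.00) = 3.01, so δu/u = 0.0615.
Q is then a monomial in u, a:
δQ/Q = √((δu/u)² + (3·δa/a)²) = √(0.00379 + 0.103) = 0.327
Q = 3.86e+10, so δQ = 0.327 × 3.86e+10 = 1.26e+10.

1.26e+10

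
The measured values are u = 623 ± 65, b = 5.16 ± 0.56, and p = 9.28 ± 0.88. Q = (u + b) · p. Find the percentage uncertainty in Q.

14.0%

Let w = u + b = 628. δw = √(δu² + δb²) = √(4220 + 0.314) = 65.0, so δw/w = 0.103.
Q is then a monomial in w, p:
δQ/Q = √((δw/w)² + (1·δp/p)²) = √(0.0107 + 0.00899) = 0.140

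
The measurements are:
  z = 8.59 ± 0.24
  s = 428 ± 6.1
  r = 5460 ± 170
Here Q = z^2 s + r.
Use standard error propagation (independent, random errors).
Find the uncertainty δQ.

1830

Let p = z^2·s = 31600. δp/p = √((2·δz/z)² + (1·δs/s)²) = √(0.00312 + 0.000203) = 0.0577, so δp = 1820.
Q = p + r: δQ = √(δp² + δr²) = √(3.32e+06 + 28900) = 1830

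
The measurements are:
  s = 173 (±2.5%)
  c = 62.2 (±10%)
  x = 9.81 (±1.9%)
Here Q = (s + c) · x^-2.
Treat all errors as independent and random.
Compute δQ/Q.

0.0498

Let u = s + c = 235. δu = √(δs² + δc²) = √(18.7 + 38.7) = 7.58, so δu/u = 0.0322.
Q is then a monomial in u, x:
δQ/Q = √((δu/u)² + (-2·δx/x)²) = √(0.00104 + 0.00144) = 0.0498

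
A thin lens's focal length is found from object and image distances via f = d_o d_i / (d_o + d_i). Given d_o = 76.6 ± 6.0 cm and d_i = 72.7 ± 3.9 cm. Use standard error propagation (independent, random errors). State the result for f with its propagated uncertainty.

37.3 ± 1.75 cm

∂f/∂d_o = (d_i/(d_o+d_i))² = 0.237;  ∂f/∂d_i = (d_o/(d_o+d_i))² = 0.263
δf = √((∂f/∂d_o · δd_o)² + (∂f/∂d_i · δd_i)²) = √(2.02 + 1.05) = 1.75 cm
f = 37.3 cm.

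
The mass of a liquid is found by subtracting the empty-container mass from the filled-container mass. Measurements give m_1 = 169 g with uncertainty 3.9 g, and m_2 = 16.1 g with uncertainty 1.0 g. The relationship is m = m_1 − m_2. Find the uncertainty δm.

Absolute uncertainties add in quadrature for a linear combination:
  (δm_1)² = 15.2;  (δm_2)² = 1.00
δm = √(16.2) = 4.03 g

4.03 g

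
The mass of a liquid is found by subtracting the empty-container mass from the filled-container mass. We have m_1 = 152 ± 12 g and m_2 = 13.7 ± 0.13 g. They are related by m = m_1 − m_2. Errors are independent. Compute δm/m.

Absolute uncertainties add in quadrature for a linear combination:
  (δm_1)² = 144;  (δm_2)² = 0.0169
δm = √(144) = 12.0 g
m = 138 g, so δm/m = 12.0/138 = 0.0868.

0.0868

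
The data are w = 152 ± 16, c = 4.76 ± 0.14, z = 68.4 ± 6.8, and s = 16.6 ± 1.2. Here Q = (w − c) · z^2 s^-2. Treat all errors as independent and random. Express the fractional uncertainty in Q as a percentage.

Let u = w − c = 147. δu = √(δw² + δc²) = √(256 + 0.0196) = 16.0, so δu/u = 0.109.
Q is then a monomial in u, z, s:
δQ/Q = √((δu/u)² + (2·δz/z)² + (-2·δs/s)²) = √(0.0118 + 0.0395 + 0.0209) = 0.269

26.9%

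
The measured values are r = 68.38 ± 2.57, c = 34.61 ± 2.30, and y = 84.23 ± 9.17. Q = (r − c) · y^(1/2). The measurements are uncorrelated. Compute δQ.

Let u = r − c = 33.77. δu = √(δr² + δc²) = √(6.60 + 5.29) = 3.45, so δu/u = 0.102.
Q is then a monomial in u, y:
δQ/Q = √((δu/u)² + (½·δy/y)²) = √(0.0104 + 0.00296) = 0.116
Q = 309.9, so δQ = 0.116 × 309.9 = 35.9.

35.9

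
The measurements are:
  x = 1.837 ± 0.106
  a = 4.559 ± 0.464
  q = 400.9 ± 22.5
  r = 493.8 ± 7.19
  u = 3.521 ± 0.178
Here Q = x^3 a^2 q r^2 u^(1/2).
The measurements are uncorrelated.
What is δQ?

6.52e+09

Each factor contributes (exponent × relative error)² to (δQ/Q)²:
  (3·δx/x)² = (3×0.0577)² = 0.0300;  (2·δa/a)² = (2×0.102)² = 0.0414;  (1·δq/q)² = (1×0.0561)² = 0.00315;  (2·δr/r)² = (2×0.0146)² = 0.000848;  (½·δu/u)² = (0.5×0.0506)² = 0.000639
δQ/Q = √(0.0760) = 0.276
Q = 2.363e+10, so δQ = 0.276 × 2.363e+10 = 6.52e+09.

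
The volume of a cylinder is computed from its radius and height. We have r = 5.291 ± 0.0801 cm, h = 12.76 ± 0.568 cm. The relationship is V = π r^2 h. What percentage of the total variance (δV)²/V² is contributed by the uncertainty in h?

(δV/V)² = (2·δr/r)² + (1·δh/h)²
  r term: (2×0.0151)² = 0.000917
  h term: (1×0.0445)² = 0.00198
Total = 0.00290. Share from h = 0.00198/0.00290 = 0.684.

68.4%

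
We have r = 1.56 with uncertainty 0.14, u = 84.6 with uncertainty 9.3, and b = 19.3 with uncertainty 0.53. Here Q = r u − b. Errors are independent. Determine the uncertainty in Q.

18.7

Let p = r·u = 132. δp/p = √((1·δr/r)² + (1·δu/u)²) = √(0.00805 + 0.0121) = 0.142, so δp = 18.7.
Q = p − b: δQ = √(δp² + δb²) = √(351 + 0.281) = 18.7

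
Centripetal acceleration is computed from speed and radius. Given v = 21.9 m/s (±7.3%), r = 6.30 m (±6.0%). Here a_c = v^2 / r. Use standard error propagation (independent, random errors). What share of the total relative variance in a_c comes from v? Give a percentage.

(δa_c/a_c)² = (2·δv/v)² + (-1·δr/r)²
  v term: (2×0.0730)² = 0.0213
  r term: (-1×0.0600)² = 0.00360
Total = 0.0249. Share from v = 0.0213/0.0249 = 0.856.

85.6%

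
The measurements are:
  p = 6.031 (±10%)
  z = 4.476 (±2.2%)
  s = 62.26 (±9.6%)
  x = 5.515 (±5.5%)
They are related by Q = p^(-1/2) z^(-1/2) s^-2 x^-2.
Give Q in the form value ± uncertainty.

(1.632 ± 0.371) × 10^-6

Each factor contributes (exponent × relative error)² to (δQ/Q)²:
  (−½·δp/p)² = (-0.5×0.100)² = 0.00250;  (−½·δz/z)² = (-0.5×0.0220)² = 0.000121;  (-2·δs/s)² = (-2×0.0960)² = 0.0369;  (-2·δx/x)² = (-2×0.0550)² = 0.0121
δQ/Q = √(0.0516) = 0.227
Q = 1.632e-06, so δQ = 0.227 × 1.632e-06 = 3.71e-07.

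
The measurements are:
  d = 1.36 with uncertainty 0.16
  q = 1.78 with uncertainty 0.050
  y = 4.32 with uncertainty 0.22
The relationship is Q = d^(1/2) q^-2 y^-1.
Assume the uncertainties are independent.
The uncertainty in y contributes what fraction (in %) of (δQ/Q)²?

(δQ/Q)² = (½·δd/d)² + (-2·δq/q)² + (-1·δy/y)²
  d term: (0.5×0.118)² = 0.00346
  q term: (-2×0.0281)² = 0.00316
  y term: (-1×0.0509)² = 0.00259
Total = 0.00921. Share from y = 0.00259/0.00921 = 0.282.

28.2%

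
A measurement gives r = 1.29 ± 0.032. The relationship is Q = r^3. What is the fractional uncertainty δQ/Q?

Each factor contributes (exponent × relative error)² to (δQ/Q)²:
  (3·δr/r)² = (3×0.0248)² = 0.00554
δQ/Q = √(0.00554) = 0.0744

0.0744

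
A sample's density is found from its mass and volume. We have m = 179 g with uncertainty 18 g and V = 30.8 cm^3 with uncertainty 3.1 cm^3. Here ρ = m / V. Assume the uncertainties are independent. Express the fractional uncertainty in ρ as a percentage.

14.2%

Relative error in a monomial: (δρ/ρ)² = Σ (nᵢ · δxᵢ/xᵢ)².
  (1·δm/m)² = (1×0.101)² = 0.0101;  (-1·δV/V)² = (-1×0.101)² = 0.0101
δρ/ρ = √(0.0202) = 0.142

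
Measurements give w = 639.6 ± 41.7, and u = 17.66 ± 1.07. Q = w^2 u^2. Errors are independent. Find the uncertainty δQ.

2.27e+07

Products/powers → add relative errors in quadrature, weighted by exponent:
  (2·δw/w)² = (2×0.0652)² = 0.0170;  (2·δu/u)² = (2×0.0606)² = 0.0147
δQ/Q = √(0.0317) = 0.178
Q = 1.276e+08, so δQ = 0.178 × 1.276e+08 = 2.27e+07.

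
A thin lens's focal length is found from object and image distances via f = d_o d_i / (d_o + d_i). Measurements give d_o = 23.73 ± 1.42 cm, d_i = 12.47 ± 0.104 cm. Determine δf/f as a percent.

∂f/∂d_o = (d_i/(d_o+d_i))² = 0.119;  ∂f/∂d_i = (d_o/(d_o+d_i))² = 0.430
δf = √((∂f/∂d_o · δd_o)² + (∂f/∂d_i · δd_i)²) = √(0.0284 + 0.00200) = 0.174 cm
f = 8.174 cm, so δf/f = 0.174/8.174 = 0.0213.

2.13%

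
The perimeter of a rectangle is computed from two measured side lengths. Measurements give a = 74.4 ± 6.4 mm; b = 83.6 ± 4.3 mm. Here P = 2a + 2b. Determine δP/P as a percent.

4.88%

Sums and differences: (δP)² = Σ (cᵢ δxᵢ)².
  (2·δa)² = 164;  (2·δb)² = 74.0
δP = √(238) = 15.4 mm
P = 316 mm, so δP/P = 15.4/316 = 0.0488.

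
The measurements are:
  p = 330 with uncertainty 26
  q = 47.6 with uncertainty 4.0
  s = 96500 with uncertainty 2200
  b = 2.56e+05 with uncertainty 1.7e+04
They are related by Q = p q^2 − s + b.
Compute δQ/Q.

Let w = p·q^2 = 7.48e+05. δw/w = √((1·δp/p)² + (2·δq/q)²) = √(0.00621 + 0.0282) = 0.186, so δw = 1.39e+05.
Q = w − s + b: δQ = √(δw² + δs² + δb²) = √(1.93e+10 + 4.84e+06 + 2.89e+08) = 1.4e+05
Q = 9.07e+05, so δQ/Q = 1.4e+05/9.07e+05 = 0.154.

0.154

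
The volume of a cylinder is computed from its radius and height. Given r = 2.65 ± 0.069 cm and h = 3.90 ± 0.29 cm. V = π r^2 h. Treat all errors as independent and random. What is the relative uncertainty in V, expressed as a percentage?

9.08%

V is a product of powers, so relative uncertainties combine in quadrature:
  (2·δr/r)² = (2×0.0260)² = 0.00271;  (1·δh/h)² = (1×0.0744)² = 0.00553
δV/V = √(0.00824) = 0.0908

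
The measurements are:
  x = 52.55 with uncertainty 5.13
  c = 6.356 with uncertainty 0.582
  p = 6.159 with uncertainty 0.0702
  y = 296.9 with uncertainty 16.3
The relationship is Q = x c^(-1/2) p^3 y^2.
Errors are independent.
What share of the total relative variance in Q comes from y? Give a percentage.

48.5%

(δQ/Q)² = (1·δx/x)² + (−½·δc/c)² + (3·δp/p)² + (2·δy/y)²
  x term: (1×0.0976)² = 0.00953
  c term: (-0.5×0.0916)² = 0.00210
  p term: (3×0.0114)² = 0.00117
  y term: (2×0.0549)² = 0.0121
Total = 0.0249. Share from y = 0.0121/0.0249 = 0.485.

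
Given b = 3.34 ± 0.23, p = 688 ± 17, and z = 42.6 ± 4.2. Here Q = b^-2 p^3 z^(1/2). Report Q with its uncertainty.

(1.91 ± 0.312) × 10^8

Q is a product of powers, so relative uncertainties combine in quadrature:
  (-2·δb/b)² = (-2×0.0689)² = 0.0190;  (3·δp/p)² = (3×0.0247)² = 0.00549;  (½·δz/z)² = (0.5×0.0986)² = 0.00243
δQ/Q = √(0.0269) = 0.164
Q = 1.91e+08, so δQ = 0.164 × 1.91e+08 = 3.12e+07.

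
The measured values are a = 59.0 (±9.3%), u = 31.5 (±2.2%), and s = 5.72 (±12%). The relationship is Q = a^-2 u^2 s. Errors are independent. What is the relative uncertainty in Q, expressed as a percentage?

For a monomial Q ∝ a^-2, u^2, s, fractional errors add in quadrature:
  (-2·δa/a)² = (-2×0.0930)² = 0.0346;  (2·δu/u)² = (2×0.0220)² = 0.00194;  (1·δs/s)² = (1×0.120)² = 0.0144
δQ/Q = √(0.0509) = 0.226

22.6%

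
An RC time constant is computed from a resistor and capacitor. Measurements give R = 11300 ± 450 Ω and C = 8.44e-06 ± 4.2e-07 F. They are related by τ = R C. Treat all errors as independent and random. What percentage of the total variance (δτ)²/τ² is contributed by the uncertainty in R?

39.0%

(δτ/τ)² = (1·δR/R)² + (1·δC/C)²
  R term: (1×0.0398)² = 0.00159
  C term: (1×0.0498)² = 0.00248
Total = 0.00406. Share from R = 0.00159/0.00406 = 0.390.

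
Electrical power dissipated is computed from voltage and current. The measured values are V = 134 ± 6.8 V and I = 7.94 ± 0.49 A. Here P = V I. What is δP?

P is a product of powers, so relative uncertainties combine in quadrature:
  (1·δV/V)² = (1×0.0507)² = 0.00258;  (1·δI/I)² = (1×0.0617)² = 0.00381
δP/P = √(0.00638) = 0.0799
P = 1060 W, so δP = 0.0799 × 1060 = 85.0 W.

85.0 W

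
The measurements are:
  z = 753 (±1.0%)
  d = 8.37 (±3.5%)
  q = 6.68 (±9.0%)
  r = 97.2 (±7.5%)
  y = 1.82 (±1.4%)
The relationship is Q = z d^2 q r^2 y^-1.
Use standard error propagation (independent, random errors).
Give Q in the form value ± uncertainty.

Since Q is a product/quotient, work with relative uncertainties:
  (1·δz/z)² = (1×0.0100)² = 0.000100;  (2·δd/d)² = (2×0.0350)² = 0.00490;  (1·δq/q)² = (1×0.0900)² = 0.00810;  (2·δr/r)² = (2×0.0750)² = 0.0225;  (-1·δy/y)² = (-1×0.0140)² = 0.000196
δQ/Q = √(0.0358) = 0.189
Q = 1.83e+09, so δQ = 0.189 × 1.83e+09 = 3.46e+08.

(1.83 ± 0.346) × 10^9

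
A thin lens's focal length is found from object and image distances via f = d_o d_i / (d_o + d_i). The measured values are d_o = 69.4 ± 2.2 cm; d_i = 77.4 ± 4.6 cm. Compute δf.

1.20 cm

∂f/∂d_o = (d_i/(d_o+d_i))² = 0.278;  ∂f/∂d_i = (d_o/(d_o+d_i))² = 0.223
δf = √((∂f/∂d_o · δd_o)² + (∂f/∂d_i · δd_i)²) = √(0.374 + 1.06) = 1.20 cm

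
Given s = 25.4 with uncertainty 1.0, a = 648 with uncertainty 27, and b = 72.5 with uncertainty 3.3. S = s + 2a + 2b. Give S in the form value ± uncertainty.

Each term contributes (cᵢ δxᵢ)² to (δS)²:
  (δs)² = 1.00;  (2·δa)² = 2920;  (2·δb)² = 43.6
δS = √(2960) = 54.4
S = 1470.

1470 ± 54.4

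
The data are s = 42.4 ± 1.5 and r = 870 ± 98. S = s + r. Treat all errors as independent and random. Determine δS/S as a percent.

Sums and differences: (δS)² = Σ (cᵢ δxᵢ)².
  (δs)² = 2.25;  (δr)² = 9600
δS = √(9610) = 98.0
S = 912, so δS/S = 98.0/912 = 0.107.

10.7%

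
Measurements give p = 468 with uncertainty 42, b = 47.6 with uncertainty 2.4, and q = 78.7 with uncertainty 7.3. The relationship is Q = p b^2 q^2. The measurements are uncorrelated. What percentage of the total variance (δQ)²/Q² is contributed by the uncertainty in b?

(δQ/Q)² = (1·δp/p)² + (2·δb/b)² + (2·δq/q)²
  p term: (1×0.0897)² = 0.00805
  b term: (2×0.0504)² = 0.0102
  q term: (2×0.0928)² = 0.0344
Total = 0.0526. Share from b = 0.0102/0.0526 = 0.193.

19.3%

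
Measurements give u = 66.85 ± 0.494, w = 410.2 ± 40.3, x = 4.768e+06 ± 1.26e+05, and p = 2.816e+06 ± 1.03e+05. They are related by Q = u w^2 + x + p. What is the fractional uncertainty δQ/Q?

0.118

Let h = u·w^2 = 1.125e+07. δh/h = √((1·δu/u)² + (2·δw/w)²) = √(5.46e-05 + 0.0386) = 0.197, so δh = 2.21e+06.
Q = h + x + p: δQ = √(δh² + δx² + δp²) = √(4.89e+12 + 1.59e+10 + 1.06e+10) = 2.22e+06
Q = 1.883e+07, so δQ/Q = 2.22e+06/1.883e+07 = 0.118.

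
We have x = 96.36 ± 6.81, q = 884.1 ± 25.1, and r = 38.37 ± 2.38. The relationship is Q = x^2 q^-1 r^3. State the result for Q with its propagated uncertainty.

Relative error in a monomial: (δQ/Q)² = Σ (nᵢ · δxᵢ/xᵢ)².
  (2·δx/x)² = (2×0.0707)² = 0.0200;  (-1·δq/q)² = (-1×0.0284)² = 0.000806;  (3·δr/r)² = (3×0.0620)² = 0.0346
δQ/Q = √(0.0554) = 0.235
Q = 593300, so δQ = 0.235 × 593300 = 1.4e+05.

(5.933 ± 1.40) × 10^5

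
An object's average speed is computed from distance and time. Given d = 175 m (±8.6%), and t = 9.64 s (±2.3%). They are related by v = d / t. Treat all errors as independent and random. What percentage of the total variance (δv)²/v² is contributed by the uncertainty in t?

6.68%

(δv/v)² = (1·δd/d)² + (-1·δt/t)²
  d term: (1×0.0860)² = 0.00740
  t term: (-1×0.0230)² = 0.000529
Total = 0.00792. Share from t = 0.000529/0.00792 = 0.0668.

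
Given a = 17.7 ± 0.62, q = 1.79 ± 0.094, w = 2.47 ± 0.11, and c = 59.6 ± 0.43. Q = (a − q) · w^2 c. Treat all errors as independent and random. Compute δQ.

565

Let u = a − q = 15.9. δu = √(δa² + δq²) = √(0.384 + 0.00884) = 0.627, so δu/u = 0.0394.
Q is then a monomial in u, w, c:
δQ/Q = √((δu/u)² + (2·δw/w)² + (1·δc/c)²) = √(0.00155 + 0.00793 + 5.21e-05) = 0.0977
Q = 5790, so δQ = 0.0977 × 5790 = 565.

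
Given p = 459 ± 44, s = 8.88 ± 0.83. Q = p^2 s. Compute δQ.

3.99e+05

Q is a product of powers, so relative uncertainties combine in quadrature:
  (2·δp/p)² = (2×0.0959)² = 0.0368;  (1·δs/s)² = (1×0.0935)² = 0.00874
δQ/Q = √(0.0455) = 0.213
Q = 1.87e+06, so δQ = 0.213 × 1.87e+06 = 3.99e+05.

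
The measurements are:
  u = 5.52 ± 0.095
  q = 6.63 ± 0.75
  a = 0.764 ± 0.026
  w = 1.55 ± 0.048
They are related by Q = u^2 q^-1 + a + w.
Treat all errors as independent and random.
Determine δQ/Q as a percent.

Let p = u^2·q^-1 = 4.60. δp/p = √((2·δu/u)² + (-1·δq/q)²) = √(0.00118 + 0.0128) = 0.118, so δp = 0.543.
Q = p + a + w: δQ = √(δp² + δa² + δw²) = √(0.295 + 0.000676 + 0.00230) = 0.546
Q = 6.91, so δQ/Q = 0.546/6.91 = 0.0790.

7.90%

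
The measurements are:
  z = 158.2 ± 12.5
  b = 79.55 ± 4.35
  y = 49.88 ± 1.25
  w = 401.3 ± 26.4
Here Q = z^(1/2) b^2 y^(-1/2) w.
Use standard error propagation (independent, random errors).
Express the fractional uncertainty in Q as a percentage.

Products/powers → add relative errors in quadrature, weighted by exponent:
  (½·δz/z)² = (0.5×0.0790)² = 0.00156;  (2·δb/b)² = (2×0.0547)² = 0.0120;  (−½·δy/y)² = (-0.5×0.0251)² = 0.000157;  (1·δw/w)² = (1×0.0658)² = 0.00433
δQ/Q = √(0.0180) = 0.134

13.4%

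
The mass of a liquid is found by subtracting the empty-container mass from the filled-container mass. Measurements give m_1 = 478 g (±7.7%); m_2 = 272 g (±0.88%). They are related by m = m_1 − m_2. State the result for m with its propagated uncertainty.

206 ± 36.9 g

Each term contributes (cᵢ δxᵢ)² to (δm)²:
  (δm_1)² = 1350;  (δm_2)² = 5.73
δm = √(1360) = 36.9 g
m = 206 g.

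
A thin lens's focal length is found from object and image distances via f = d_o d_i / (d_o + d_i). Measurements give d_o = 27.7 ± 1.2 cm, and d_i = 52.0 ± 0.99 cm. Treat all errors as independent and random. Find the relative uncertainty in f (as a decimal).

∂f/∂d_o = (d_i/(d_o+d_i))² = 0.426;  ∂f/∂d_i = (d_o/(d_o+d_i))² = 0.121
δf = √((∂f/∂d_o · δd_o)² + (∂f/∂d_i · δd_i)²) = √(0.261 + 0.0143) = 0.525 cm
f = 18.1 cm, so δf/f = 0.525/18.1 = 0.0290.

0.0290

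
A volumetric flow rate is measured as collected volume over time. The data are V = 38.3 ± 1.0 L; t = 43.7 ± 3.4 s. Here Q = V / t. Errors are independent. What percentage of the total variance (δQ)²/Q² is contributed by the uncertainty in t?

89.9%

(δQ/Q)² = (1·δV/V)² + (-1·δt/t)²
  V term: (1×0.0261)² = 0.000682
  t term: (-1×0.0778)² = 0.00605
Total = 0.00674. Share from t = 0.00605/0.00674 = 0.899.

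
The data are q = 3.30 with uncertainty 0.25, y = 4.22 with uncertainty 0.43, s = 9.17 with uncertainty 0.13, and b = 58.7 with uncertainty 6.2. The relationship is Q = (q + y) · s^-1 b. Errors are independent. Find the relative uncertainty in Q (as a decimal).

Let u = q + y = 7.52. δu = √(δq² + δy²) = √(0.0625 + 0.185) = 0.497, so δu/u = 0.0661.
Q is then a monomial in u, s, b:
δQ/Q = √((δu/u)² + (-1·δs/s)² + (1·δb/b)²) = √(0.00437 + 0.000201 + 0.0112) = 0.125

0.125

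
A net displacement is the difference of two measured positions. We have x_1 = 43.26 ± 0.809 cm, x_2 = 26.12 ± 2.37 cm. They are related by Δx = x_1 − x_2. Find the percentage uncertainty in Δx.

14.6%

For a sum/difference, combine absolute errors in quadrature:
  (δx_1)² = 0.654;  (δx_2)² = 5.62
δΔx = √(6.27) = 2.50 cm
Δx = 17.14 cm, so δΔx/Δx = 2.50/17.14 = 0.146.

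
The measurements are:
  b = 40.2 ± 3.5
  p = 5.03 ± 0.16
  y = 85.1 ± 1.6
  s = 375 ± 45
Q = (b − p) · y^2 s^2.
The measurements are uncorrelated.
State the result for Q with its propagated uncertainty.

Let u = b − p = 35.2. δu = √(δb² + δp²) = √(12.2 + 0.0256) = 3.50, so δu/u = 0.0996.
Q is then a monomial in u, y, s:
δQ/Q = √((δu/u)² + (2·δy/y)² + (2·δs/s)²) = √(0.00992 + 0.00141 + 0.0576) = 0.263
Q = 3.58e+10, so δQ = 0.263 × 3.58e+10 = 9.4e+09.

(3.58 ± 0.940) × 10^10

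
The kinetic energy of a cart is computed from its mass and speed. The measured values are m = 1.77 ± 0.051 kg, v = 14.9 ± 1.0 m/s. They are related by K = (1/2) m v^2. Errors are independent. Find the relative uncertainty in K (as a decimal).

Each factor contributes (exponent × relative error)² to (δK/K)²:
  (1·δm/m)² = (1×0.0288)² = 0.000830;  (2·δv/v)² = (2×0.0671)² = 0.0180
δK/K = √(0.0188) = 0.137

0.137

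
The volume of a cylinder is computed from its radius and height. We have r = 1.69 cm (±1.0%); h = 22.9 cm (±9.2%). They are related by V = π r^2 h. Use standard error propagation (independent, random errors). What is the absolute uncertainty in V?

19.3 cm^3

Each factor contributes (exponent × relative error)² to (δV/V)²:
  (2·δr/r)² = (2×0.0100)² = 0.000400;  (1·δh/h)² = (1×0.0920)² = 0.00846
δV/V = √(0.00886) = 0.0941
V = 205 cm^3, so δV = 0.0941 × 205 = 19.3 cm^3.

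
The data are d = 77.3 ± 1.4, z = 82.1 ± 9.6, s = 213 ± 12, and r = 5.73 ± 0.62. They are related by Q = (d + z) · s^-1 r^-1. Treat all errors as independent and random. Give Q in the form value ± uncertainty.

Let u = d + z = 159. δu = √(δd² + δz²) = √(1.96 + 92.2) = 9.70, so δu/u = 0.0609.
Q is then a monomial in u, s, r:
δQ/Q = √((δu/u)² + (-1·δs/s)² + (-1·δr/r)²) = √(0.00370 + 0.00317 + 0.0117) = 0.136
Q = 0.131, so δQ = 0.136 × 0.131 = 0.0178.

0.131 ± 0.0178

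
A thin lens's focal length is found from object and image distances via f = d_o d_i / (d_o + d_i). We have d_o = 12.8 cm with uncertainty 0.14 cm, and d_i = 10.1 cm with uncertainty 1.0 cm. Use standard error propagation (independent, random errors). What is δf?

∂f/∂d_o = (d_i/(d_o+d_i))² = 0.195;  ∂f/∂d_i = (d_o/(d_o+d_i))² = 0.312
δf = √((∂f/∂d_o · δd_o)² + (∂f/∂d_i · δd_i)²) = √(0.000742 + 0.0976) = 0.314 cm

0.314 cm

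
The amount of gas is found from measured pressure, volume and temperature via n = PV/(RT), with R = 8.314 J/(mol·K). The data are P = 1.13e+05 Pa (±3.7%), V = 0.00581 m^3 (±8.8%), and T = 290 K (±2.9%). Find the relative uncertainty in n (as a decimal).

0.0998

n is a product of powers, so relative uncertainties combine in quadrature:
  (1·δP/P)² = (1×0.0370)² = 0.00137;  (1·δV/V)² = (1×0.0880)² = 0.00774;  (-1·δT/T)² = (-1×0.0290)² = 0.000841
δn/n = √(0.00995) = 0.0998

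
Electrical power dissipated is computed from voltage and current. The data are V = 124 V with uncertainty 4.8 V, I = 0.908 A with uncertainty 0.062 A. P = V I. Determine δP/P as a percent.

Each factor contributes (exponent × relative error)² to (δP/P)²:
  (1·δV/V)² = (1×0.0387)² = 0.00150;  (1·δI/I)² = (1×0.0683)² = 0.00466
δP/P = √(0.00616) = 0.0785

7.85%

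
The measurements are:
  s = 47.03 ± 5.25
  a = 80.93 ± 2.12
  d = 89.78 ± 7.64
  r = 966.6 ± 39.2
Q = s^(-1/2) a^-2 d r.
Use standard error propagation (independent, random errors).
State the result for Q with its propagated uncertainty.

1.932 ± 0.235

Q is a product of powers, so relative uncertainties combine in quadrature:
  (−½·δs/s)² = (-0.5×0.112)² = 0.00312;  (-2·δa/a)² = (-2×0.0262)² = 0.00274;  (1·δd/d)² = (1×0.0851)² = 0.00724;  (1·δr/r)² = (1×0.0406)² = 0.00164
δQ/Q = √(0.0147) = 0.121
Q = 1.932, so δQ = 0.121 × 1.932 = 0.235.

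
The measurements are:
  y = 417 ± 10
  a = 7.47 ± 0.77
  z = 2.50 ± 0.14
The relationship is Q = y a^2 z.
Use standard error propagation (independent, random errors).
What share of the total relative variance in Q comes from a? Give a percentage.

(δQ/Q)² = (1·δy/y)² + (2·δa/a)² + (1·δz/z)²
  y term: (1×0.0240)² = 0.000575
  a term: (2×0.103)² = 0.0425
  z term: (1×0.0560)² = 0.00314
Total = 0.0462. Share from a = 0.0425/0.0462 = 0.920.

92.0%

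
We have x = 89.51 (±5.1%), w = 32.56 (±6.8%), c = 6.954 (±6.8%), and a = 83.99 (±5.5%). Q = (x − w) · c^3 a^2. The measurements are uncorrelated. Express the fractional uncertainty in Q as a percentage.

24.8%

Let u = x − w = 56.95. δu = √(δx² + δw²) = √(20.8 + 4.90) = 5.07, so δu/u = 0.0891.
Q is then a monomial in u, c, a:
δQ/Q = √((δu/u)² + (3·δc/c)² + (2·δa/a)²) = √(0.00794 + 0.0416 + 0.0121) = 0.248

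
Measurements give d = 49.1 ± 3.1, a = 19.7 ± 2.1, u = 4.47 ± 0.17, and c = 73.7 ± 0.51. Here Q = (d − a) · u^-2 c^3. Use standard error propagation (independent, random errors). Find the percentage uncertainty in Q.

15.0%

Let w = d − a = 29.4. δw = √(δd² + δa²) = √(9.61 + 4.41) = 3.74, so δw/w = 0.127.
Q is then a monomial in w, u, c:
δQ/Q = √((δw/w)² + (-2·δu/u)² + (3·δc/c)²) = √(0.0162 + 0.00579 + 0.000431) = 0.150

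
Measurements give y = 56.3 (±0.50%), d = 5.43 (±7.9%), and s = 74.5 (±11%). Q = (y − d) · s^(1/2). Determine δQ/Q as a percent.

5.59%

Let u = y − d = 50.9. δu = √(δy² + δd²) = √(0.0792 + 0.184) = 0.513, so δu/u = 0.0101.
Q is then a monomial in u, s:
δQ/Q = √((δu/u)² + (½·δs/s)²) = √(0.000102 + 0.00302) = 0.0559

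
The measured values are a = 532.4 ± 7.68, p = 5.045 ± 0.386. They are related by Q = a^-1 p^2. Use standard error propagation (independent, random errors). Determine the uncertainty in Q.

Q is a product of powers, so relative uncertainties combine in quadrature:
  (-1·δa/a)² = (-1×0.0144)² = 0.000208;  (2·δp/p)² = (2×0.0765)² = 0.0234
δQ/Q = √(0.0236) = 0.154
Q = 0.04781, so δQ = 0.154 × 0.04781 = 0.00735.

0.00735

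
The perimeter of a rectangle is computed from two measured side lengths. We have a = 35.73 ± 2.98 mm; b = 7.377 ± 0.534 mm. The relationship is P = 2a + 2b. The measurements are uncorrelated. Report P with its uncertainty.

86.21 ± 6.05 mm

P is a linear combination, so absolute uncertainties add in quadrature:
  (2·δa)² = 35.5;  (2·δb)² = 1.14
δP = √(36.7) = 6.05 mm
P = 86.21 mm.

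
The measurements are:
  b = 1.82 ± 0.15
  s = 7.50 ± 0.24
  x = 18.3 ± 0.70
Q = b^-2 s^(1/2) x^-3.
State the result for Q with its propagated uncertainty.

(1.35 ± 0.272) × 10^-4

Relative error in a monomial: (δQ/Q)² = Σ (nᵢ · δxᵢ/xᵢ)².
  (-2·δb/b)² = (-2×0.0824)² = 0.0272;  (½·δs/s)² = (0.5×0.0320)² = 0.000256;  (-3·δx/x)² = (-3×0.0383)² = 0.0132
δQ/Q = √(0.0406) = 0.201
Q = 0.000135, so δQ = 0.201 × 0.000135 = 2.72e-05.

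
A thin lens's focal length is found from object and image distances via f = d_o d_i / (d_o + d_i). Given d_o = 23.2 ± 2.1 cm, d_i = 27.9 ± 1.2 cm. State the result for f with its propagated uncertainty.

∂f/∂d_o = (d_i/(d_o+d_i))² = 0.298;  ∂f/∂d_i = (d_o/(d_o+d_i))² = 0.206
δf = √((∂f/∂d_o · δd_o)² + (∂f/∂d_i · δd_i)²) = √(0.392 + 0.0612) = 0.673 cm
f = 12.7 cm.

12.7 ± 0.673 cm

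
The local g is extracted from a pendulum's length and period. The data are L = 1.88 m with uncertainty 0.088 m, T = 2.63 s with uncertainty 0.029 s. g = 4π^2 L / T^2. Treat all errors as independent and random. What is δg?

For a monomial g ∝ L, T^-2, fractional errors add in quadrature:
  (1·δL/L)² = (1×0.0468)² = 0.00219;  (-2·δT/T)² = (-2×0.0110)² = 0.000486
δg/g = √(0.00268) = 0.0517
g = 10.7 m/s^2, so δg = 0.0517 × 10.7 = 0.555 m/s^2.

0.555 m/s^2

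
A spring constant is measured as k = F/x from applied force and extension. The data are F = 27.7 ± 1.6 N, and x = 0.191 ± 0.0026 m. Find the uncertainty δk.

For a monomial k ∝ F, x^-1, fractional errors add in quadrature:
  (1·δF/F)² = (1×0.0578)² = 0.00334;  (-1·δx/x)² = (-1×0.0136)² = 0.000185
δk/k = √(0.00352) = 0.0593
k = 145 N/m, so δk = 0.0593 × 145 = 8.61 N/m.

8.61 N/m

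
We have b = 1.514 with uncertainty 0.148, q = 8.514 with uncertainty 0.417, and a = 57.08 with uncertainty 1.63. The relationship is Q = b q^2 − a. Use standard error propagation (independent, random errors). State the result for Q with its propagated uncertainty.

52.67 ± 15.3

Let p = b·q^2 = 109.7. δp/p = √((1·δb/b)² + (2·δq/q)²) = √(0.00956 + 0.00960) = 0.138, so δp = 15.2.
Q = p − a: δQ = √(δp² + δa²) = √(231 + 2.66) = 15.3
Q = 52.67.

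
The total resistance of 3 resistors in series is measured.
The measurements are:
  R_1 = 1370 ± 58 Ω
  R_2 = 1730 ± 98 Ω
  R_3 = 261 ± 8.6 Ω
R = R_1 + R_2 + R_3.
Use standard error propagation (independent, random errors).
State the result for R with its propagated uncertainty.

Absolute uncertainties add in quadrature for a linear combination:
  (δR_1)² = 3360;  (δR_2)² = 9600;  (δR_3)² = 74.0
δR = √(13000) = 114 Ω
R = 3360 Ω.

3360 ± 114 Ω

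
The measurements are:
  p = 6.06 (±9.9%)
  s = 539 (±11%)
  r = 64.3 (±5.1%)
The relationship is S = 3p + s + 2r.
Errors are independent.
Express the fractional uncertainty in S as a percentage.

Absolute uncertainties add in quadrature for a linear combination:
  (3·δp)² = 3.24;  (δs)² = 3520;  (2·δr)² = 43.0
δS = √(3560) = 59.7
S = 686, so δS/S = 59.7/686 = 0.0870.

8.70%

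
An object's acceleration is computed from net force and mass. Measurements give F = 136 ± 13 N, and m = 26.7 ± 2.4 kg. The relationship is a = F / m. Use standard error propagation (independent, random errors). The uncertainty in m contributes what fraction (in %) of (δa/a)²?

46.9%

(δa/a)² = (1·δF/F)² + (-1·δm/m)²
  F term: (1×0.0956)² = 0.00914
  m term: (-1×0.0899)² = 0.00808
Total = 0.0172. Share from m = 0.00808/0.0172 = 0.469.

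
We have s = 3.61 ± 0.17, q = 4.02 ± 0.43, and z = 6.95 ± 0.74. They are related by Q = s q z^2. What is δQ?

170

Since Q is a product/quotient, work with relative uncertainties:
  (1·δs/s)² = (1×0.0471)² = 0.00222;  (1·δq/q)² = (1×0.107)² = 0.0114;  (2·δz/z)² = (2×0.106)² = 0.0453
δQ/Q = √(0.0590) = 0.243
Q = 701, so δQ = 0.243 × 701 = 170.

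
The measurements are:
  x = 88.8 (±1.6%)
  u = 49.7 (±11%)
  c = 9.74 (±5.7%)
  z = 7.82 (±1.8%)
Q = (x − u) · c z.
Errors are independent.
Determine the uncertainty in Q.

Let w = x − u = 39.1. δw = √(δx² + δu²) = √(2.02 + 29.9) = 5.65, so δw/w = 0.144.
Q is then a monomial in w, c, z:
δQ/Q = √((δw/w)² + (1·δc/c)² + (1·δz/z)²) = √(0.0209 + 0.00325 + 0.000324) = 0.156
Q = 2980, so δQ = 0.156 × 2980 = 466.

466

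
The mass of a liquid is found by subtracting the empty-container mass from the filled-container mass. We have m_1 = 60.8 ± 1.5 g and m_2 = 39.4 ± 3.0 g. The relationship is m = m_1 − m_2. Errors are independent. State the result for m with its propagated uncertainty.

21.4 ± 3.35 g

Each term contributes (cᵢ δxᵢ)² to (δm)²:
  (δm_1)² = 2.25;  (δm_2)² = 9.00
δm = √(11.2) = 3.35 g
m = 21.4 g.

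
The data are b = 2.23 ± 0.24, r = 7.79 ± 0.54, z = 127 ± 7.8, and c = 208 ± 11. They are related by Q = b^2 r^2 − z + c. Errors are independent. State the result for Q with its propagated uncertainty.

383 ± 78.4

Let p = b^2·r^2 = 302. δp/p = √((2·δb/b)² + (2·δr/r)²) = √(0.0463 + 0.0192) = 0.256, so δp = 77.3.
Q = p − z + c: δQ = √(δp² + δz² + δc²) = √(5970 + 60.8 + 121) = 78.4
Q = 383.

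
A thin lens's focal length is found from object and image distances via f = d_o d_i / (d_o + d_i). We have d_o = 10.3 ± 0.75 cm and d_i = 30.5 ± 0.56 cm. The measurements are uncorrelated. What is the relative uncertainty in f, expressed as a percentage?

∂f/∂d_o = (d_i/(d_o+d_i))² = 0.559;  ∂f/∂d_i = (d_o/(d_o+d_i))² = 0.0637
δf = √((∂f/∂d_o · δd_o)² + (∂f/∂d_i · δd_i)²) = √(0.176 + 0.00127) = 0.421 cm
f = 7.70 cm, so δf/f = 0.421/7.70 = 0.0546.

5.46%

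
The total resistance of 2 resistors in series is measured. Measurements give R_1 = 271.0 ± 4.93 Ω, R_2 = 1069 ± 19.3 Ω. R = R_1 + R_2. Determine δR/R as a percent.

R is a linear combination, so absolute uncertainties add in quadrature:
  (δR_1)² = 24.3;  (δR_2)² = 372
δR = √(397) = 19.9 Ω
R = 1340 Ω, so δR/R = 19.9/1340 = 0.0149.

1.49%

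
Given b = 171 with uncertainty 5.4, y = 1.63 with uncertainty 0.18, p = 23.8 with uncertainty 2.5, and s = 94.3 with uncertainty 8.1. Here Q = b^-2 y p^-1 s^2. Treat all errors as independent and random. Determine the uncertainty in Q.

0.00496

Since Q is a product/quotient, work with relative uncertainties:
  (-2·δb/b)² = (-2×0.0316)² = 0.00399;  (1·δy/y)² = (1×0.110)² = 0.0122;  (-1·δp/p)² = (-1×0.105)² = 0.0110;  (2·δs/s)² = (2×0.0859)² = 0.0295
δQ/Q = √(0.0567) = 0.238
Q = 0.0208, so δQ = 0.238 × 0.0208 = 0.00496.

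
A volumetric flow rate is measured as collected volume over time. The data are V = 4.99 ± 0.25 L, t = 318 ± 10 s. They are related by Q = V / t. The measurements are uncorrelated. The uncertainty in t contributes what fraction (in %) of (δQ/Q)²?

(δQ/Q)² = (1·δV/V)² + (-1·δt/t)²
  V term: (1×0.0501)² = 0.00251
  t term: (-1×0.0314)² = 0.000989
Total = 0.00350. Share from t = 0.000989/0.00350 = 0.283.

28.3%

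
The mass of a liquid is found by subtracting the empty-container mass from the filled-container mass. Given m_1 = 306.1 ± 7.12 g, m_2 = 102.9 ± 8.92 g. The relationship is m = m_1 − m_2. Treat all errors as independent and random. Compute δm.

For a sum/difference, combine absolute errors in quadrature:
  (δm_1)² = 50.7;  (δm_2)² = 79.6
δm = √(130) = 11.4 g

11.4 g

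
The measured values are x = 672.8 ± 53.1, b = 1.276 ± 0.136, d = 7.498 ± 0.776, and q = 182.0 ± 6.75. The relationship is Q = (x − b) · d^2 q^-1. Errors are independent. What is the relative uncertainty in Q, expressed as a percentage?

Let u = x − b = 671.5. δu = √(δx² + δb²) = √(2820 + 0.0185) = 53.1, so δu/u = 0.0791.
Q is then a monomial in u, d, q:
δQ/Q = √((δu/u)² + (2·δd/d)² + (-1·δq/q)²) = √(0.00625 + 0.0428 + 0.00138) = 0.225

22.5%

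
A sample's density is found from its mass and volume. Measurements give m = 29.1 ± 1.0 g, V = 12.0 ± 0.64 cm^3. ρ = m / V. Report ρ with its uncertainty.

2.42 ± 0.154 g/cm^3

Relative error in a monomial: (δρ/ρ)² = Σ (nᵢ · δxᵢ/xᵢ)².
  (1·δm/m)² = (1×0.0344)² = 0.00118;  (-1·δV/V)² = (-1×0.0533)² = 0.00284
δρ/ρ = √(0.00403) = 0.0634
ρ = 2.42 g/cm^3, so δρ = 0.0634 × 2.42 = 0.154 g/cm^3.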